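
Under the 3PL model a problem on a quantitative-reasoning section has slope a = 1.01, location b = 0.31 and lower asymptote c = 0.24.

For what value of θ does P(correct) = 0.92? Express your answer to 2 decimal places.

2.43

P(θ) = c + (1 − c) · 1 / (1 + exp(−a(θ − b)))
Remove guessing floor: (0.92 − 0.24)/(1 − 0.24) = 0.8947
logit = ln(0.8947/0.1053) = 2.1401
θ = b + logit/(a) = 0.31 + 2.1401/1.0100 = 2.4289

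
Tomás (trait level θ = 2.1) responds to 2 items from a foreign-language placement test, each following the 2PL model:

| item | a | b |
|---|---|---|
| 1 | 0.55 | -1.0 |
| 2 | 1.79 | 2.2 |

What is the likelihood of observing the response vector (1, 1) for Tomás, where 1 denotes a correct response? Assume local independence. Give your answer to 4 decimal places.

P(θ) = 1 / (1 + exp(−a(θ − b)))
P_1 = 1/(1+e^{-1.7050}) = 0.8462
P_2 = 1/(1+e^{0.1790}) = 0.4554
L = P_1 × P_2 = 0.8462 × 0.4554 = 0.38533

0.3853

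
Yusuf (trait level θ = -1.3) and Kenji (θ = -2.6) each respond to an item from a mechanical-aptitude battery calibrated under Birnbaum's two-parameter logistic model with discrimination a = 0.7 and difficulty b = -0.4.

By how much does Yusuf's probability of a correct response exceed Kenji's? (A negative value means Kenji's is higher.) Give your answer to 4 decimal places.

0.1710

P(θ) = 1 / (1 + exp(−a(θ − b)))
P(Yusuf) = 0.3475  [exponent -0.6300]
P(Kenji) = 0.1765  [exponent -1.5400]
Difference = 0.3475 − 0.1765 = 0.1710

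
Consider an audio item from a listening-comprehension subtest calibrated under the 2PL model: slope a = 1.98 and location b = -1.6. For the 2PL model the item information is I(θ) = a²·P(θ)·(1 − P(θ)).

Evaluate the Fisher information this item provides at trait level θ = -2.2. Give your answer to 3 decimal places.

P = 1/(1+e^{1.1880}) = 0.2336
P(1−P) = 0.2336 × 0.7664 = 0.1790
I = a² × P(1−P) = 1.98² × 0.1790 = 0.70191

0.702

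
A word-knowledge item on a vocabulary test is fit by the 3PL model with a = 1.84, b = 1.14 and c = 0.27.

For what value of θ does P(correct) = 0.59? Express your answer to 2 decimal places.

P(θ) = c + (1 − c) · 1 / (1 + exp(−a(θ − b)))
Remove guessing floor: (0.59 − 0.27)/(1 − 0.27) = 0.4384
logit = ln(0.4384/0.5616) = -0.2478
θ = b + logit/(a) = 1.14 + (-0.2478)/1.8400 = 1.0053

1.01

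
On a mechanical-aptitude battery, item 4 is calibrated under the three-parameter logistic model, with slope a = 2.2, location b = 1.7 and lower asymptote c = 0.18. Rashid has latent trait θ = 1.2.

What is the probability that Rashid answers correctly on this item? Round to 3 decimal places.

0.385

P(θ) = c + (1 − c) · 1 / (1 + exp(−a(θ − b)))
Exponent: 2.2 × (1.2 − 1.7) = -1.1000
1/(1 + e^{1.1000}) = 0.2497
P = 0.18 + 0.82 × 0.2497 = 0.3848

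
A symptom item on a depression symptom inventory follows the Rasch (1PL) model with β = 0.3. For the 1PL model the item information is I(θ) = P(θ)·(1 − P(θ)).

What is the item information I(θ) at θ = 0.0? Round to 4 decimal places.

P = 1/(1+e^{0.3000}) = 0.4256
P(1−P) = 0.4256 × 0.5744 = 0.2445
I = P(1−P) = 0.24446

0.2445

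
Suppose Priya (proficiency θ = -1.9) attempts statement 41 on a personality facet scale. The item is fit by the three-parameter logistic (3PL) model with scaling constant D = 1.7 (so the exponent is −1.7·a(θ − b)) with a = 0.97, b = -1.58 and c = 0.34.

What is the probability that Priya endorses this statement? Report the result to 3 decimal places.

0.585

P(θ) = c + (1 − c) · 1 / (1 + exp(−D·a(θ − b)))
Exponent: 1.7 × 0.97 × (-1.9 − (-1.58)) = -0.5277
1/(1 + e^{0.5277}) = 0.3711
P = 0.34 + 0.66 × 0.3711 = 0.5849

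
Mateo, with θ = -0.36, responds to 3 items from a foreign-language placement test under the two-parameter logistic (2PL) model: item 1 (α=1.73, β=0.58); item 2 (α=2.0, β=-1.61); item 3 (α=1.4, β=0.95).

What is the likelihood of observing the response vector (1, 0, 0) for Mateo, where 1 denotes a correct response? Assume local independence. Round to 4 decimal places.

P(θ) = 1 / (1 + exp(−α(θ − β)))
P_1 = 1/(1+e^{1.6262}) = 0.1644
P_2 = 1/(1+e^{-2.5000}) = 0.9241
P_3 = 1/(1+e^{1.8340}) = 0.1378
L = P_1 × (1−P_2) × (1−P_3) = 0.1644 × 0.0759 × 0.8622 = 0.01075

0.0107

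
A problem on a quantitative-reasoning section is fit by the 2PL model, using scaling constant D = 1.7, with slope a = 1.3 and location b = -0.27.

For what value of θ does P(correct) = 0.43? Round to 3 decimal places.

P(θ) = 1 / (1 + exp(−D·a(θ − b)))
logit = ln(0.4300/0.5700) = -0.2819
θ = b + logit/(1.7·a) = -0.27 + (-0.2819)/2.2100 = -0.3975

-0.398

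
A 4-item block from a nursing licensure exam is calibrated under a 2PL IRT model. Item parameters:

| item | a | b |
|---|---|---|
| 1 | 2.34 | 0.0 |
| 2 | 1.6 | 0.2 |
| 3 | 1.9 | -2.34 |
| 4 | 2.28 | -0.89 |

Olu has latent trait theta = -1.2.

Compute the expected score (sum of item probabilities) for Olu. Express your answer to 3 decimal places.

P(theta) = 1 / (1 + exp(−a(theta − b)))
P_1 = 1/(1+e^{2.8080}) = 0.0569
P_2 = 1/(1+e^{2.2400}) = 0.0962
P_3 = 1/(1+e^{-2.1660}) = 0.8972
P_4 = 1/(1+e^{0.7068}) = 0.3303
E[score] = 0.0569 + 0.0962 + 0.8972 + 0.3303 = 1.3806

1.381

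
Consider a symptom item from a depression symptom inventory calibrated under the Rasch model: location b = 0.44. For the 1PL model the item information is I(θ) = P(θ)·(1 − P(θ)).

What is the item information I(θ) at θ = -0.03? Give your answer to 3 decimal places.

P = 1/(1+e^{0.4700}) = 0.3846
P(1−P) = 0.3846 × 0.6154 = 0.2367
I = P(1−P) = 0.23669

0.237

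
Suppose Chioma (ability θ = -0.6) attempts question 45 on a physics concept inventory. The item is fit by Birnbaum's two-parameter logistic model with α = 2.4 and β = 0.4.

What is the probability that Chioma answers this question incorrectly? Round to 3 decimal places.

P(θ) = 1 / (1 + exp(−α(θ − β)))
Exponent: 2.4 × (-0.6 − 0.4) = -2.4000
1/(1 + e^{2.4000}) = 0.0832
P(incorrect) = 1 − 0.0832 = 0.9168

0.917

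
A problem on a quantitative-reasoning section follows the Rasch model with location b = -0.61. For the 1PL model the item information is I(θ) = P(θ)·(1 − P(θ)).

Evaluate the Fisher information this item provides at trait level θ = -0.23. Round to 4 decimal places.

0.2412

P = 1/(1+e^{-0.3800}) = 0.5939
P(1−P) = 0.5939 × 0.4061 = 0.2412
I = P(1−P) = 0.24119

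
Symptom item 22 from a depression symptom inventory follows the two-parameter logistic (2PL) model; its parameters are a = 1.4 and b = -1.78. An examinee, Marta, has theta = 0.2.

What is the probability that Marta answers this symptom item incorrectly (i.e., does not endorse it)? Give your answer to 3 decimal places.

0.059

P(theta) = 1 / (1 + exp(−a(theta − b)))
Exponent: 1.4 × (0.2 − (-1.78)) = 2.7720
1/(1 + e^{-2.7720}) = 0.9411
P(incorrect) = 1 − 0.9411 = 0.0589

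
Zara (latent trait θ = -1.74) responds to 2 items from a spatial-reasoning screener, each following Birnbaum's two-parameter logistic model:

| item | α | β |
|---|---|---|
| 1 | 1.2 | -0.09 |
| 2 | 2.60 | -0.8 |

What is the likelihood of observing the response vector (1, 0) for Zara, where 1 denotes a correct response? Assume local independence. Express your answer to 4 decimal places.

0.1116

P(θ) = 1 / (1 + exp(−α(θ − β)))
P_1 = 1/(1+e^{1.9800}) = 0.1213
P_2 = 1/(1+e^{2.4440}) = 0.0799
L = P_1 × (1−P_2) = 0.1213 × 0.9201 = 0.11163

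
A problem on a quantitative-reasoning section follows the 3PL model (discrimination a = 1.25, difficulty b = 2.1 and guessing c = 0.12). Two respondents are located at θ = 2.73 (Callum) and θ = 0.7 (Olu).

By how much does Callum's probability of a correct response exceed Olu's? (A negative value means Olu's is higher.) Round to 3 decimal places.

0.475

P(θ) = c + (1 − c) · 1 / (1 + exp(−a(θ − b)))
P(Callum) = 0.7248  [exponent 0.7875]
P(Olu) = 0.2503  [exponent -1.7500]
Difference = 0.7248 − 0.2503 = 0.4745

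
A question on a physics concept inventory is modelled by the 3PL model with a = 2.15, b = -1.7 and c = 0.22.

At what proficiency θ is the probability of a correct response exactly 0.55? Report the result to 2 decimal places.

-1.84

P(θ) = c + (1 − c) · 1 / (1 + exp(−a(θ − b)))
Remove guessing floor: (0.55 − 0.22)/(1 − 0.22) = 0.4231
logit = ln(0.4231/0.5769) = -0.3102
θ = b + logit/(a) = -1.7 + (-0.3102)/2.1500 = -1.8443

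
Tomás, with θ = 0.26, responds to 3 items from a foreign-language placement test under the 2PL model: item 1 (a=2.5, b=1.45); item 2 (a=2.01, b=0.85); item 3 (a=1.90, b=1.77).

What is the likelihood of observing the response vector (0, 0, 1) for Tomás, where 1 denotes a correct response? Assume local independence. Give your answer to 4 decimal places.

P(θ) = 1 / (1 + exp(−a(θ − b)))
P_1 = 1/(1+e^{2.9750}) = 0.0486
P_2 = 1/(1+e^{1.1859}) = 0.2340
P_3 = 1/(1+e^{2.8690}) = 0.0537
L = (1−P_1) × (1−P_2) × P_3 = 0.9514 × 0.7660 × 0.0537 = 0.03914

0.0391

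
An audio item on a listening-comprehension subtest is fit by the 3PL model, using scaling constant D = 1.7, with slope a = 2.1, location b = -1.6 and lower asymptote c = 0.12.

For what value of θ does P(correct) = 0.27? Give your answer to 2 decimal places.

P(θ) = c + (1 − c) · 1 / (1 + exp(−D·a(θ − b)))
Remove guessing floor: (0.27 − 0.12)/(1 − 0.12) = 0.1705
logit = ln(0.1705/0.8295) = -1.5824
θ = b + logit/(1.7·a) = -1.6 + (-1.5824)/3.5700 = -2.0433

-2.04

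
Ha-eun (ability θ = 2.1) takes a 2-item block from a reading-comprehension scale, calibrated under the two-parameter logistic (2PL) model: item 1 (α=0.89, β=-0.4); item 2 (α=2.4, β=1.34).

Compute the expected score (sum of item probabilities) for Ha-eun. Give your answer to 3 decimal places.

1.764

P(θ) = 1 / (1 + exp(−α(θ − β)))
P_1 = 1/(1+e^{-2.2250}) = 0.9025
P_2 = 1/(1+e^{-1.8240}) = 0.8610
E[score] = 0.9025 + 0.8610 = 1.7635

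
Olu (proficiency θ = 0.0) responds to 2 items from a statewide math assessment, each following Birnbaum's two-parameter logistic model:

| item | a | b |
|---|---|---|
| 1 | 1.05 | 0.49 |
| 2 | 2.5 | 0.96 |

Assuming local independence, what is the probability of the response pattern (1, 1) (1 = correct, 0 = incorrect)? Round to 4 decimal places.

0.0311

P(θ) = 1 / (1 + exp(−a(θ − b)))
P_1 = 1/(1+e^{0.5145}) = 0.3741
P_2 = 1/(1+e^{2.4000}) = 0.0832
L = P_1 × P_2 = 0.3741 × 0.0832 = 0.03112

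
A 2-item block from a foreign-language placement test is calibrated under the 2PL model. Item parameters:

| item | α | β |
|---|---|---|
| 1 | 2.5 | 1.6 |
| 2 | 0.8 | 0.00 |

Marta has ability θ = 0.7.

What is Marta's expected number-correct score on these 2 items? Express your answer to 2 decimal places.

0.73

P(θ) = 1 / (1 + exp(−α(θ − β)))
P_1 = 1/(1+e^{2.2500}) = 0.0953
P_2 = 1/(1+e^{-0.5600}) = 0.6365
E[score] = 0.0953 + 0.6365 = 0.7318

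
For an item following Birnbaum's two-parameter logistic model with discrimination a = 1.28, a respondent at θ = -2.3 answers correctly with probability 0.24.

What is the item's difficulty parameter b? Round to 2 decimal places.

-1.40

P(θ) = 1 / (1 + exp(−a(θ − b)))
logit(0.24) = ln(0.24/0.76) = -1.1527
b = θ − logit/(a) = -2.3 − (-1.1527)/1.2800 = -1.3995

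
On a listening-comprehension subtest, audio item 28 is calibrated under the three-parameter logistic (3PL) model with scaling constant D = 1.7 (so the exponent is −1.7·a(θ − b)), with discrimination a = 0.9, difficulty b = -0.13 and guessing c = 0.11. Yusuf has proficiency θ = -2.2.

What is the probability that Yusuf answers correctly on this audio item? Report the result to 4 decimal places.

0.1460

P(θ) = c + (1 − c) · 1 / (1 + exp(−D·a(θ − b)))
Exponent: 1.7 × 0.9 × (-2.2 − (-0.13)) = -3.1671
1/(1 + e^{3.1671}) = 0.0404
P = 0.11 + 0.89 × 0.0404 = 0.1460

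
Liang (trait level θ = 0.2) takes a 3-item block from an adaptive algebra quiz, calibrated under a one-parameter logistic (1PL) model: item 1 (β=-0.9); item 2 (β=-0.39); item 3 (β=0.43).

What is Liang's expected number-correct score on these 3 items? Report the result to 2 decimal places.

P(θ) = 1 / (1 + exp(−(θ − β)))
P_1 = 1/(1+e^{-1.1000}) = 0.7503
P_2 = 1/(1+e^{-0.5900}) = 0.6434
P_3 = 1/(1+e^{0.2300}) = 0.4428
E[score] = 0.7503 + 0.6434 + 0.4428 = 1.8364

1.84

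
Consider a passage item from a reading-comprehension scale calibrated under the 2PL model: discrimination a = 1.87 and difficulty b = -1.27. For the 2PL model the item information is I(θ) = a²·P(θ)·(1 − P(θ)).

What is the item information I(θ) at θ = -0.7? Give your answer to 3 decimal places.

0.666

P = 1/(1+e^{-1.0659}) = 0.7438
P(1−P) = 0.7438 × 0.2562 = 0.1906
I = a² × P(1−P) = 1.87² × 0.1906 = 0.66635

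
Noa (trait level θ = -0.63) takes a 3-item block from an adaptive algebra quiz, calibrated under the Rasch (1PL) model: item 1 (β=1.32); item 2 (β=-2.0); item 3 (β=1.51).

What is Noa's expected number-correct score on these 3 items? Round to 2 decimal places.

1.03

P(θ) = 1 / (1 + exp(−(θ − β)))
P_1 = 1/(1+e^{1.9500}) = 0.1246
P_2 = 1/(1+e^{-1.3700}) = 0.7974
P_3 = 1/(1+e^{2.1400}) = 0.1053
E[score] = 0.1246 + 0.7974 + 0.1053 = 1.0272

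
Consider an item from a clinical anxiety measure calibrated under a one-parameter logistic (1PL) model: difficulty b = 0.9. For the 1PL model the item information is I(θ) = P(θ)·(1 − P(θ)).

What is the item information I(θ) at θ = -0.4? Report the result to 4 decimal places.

P = 1/(1+e^{1.3000}) = 0.2142
P(1−P) = 0.2142 × 0.7858 = 0.1683
I = P(1−P) = 0.16830

0.1683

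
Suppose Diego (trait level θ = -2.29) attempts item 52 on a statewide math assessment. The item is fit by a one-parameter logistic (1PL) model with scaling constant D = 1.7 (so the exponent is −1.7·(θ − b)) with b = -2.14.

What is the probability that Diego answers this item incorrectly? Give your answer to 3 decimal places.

P(θ) = 1 / (1 + exp(−D·(θ − b)))
Exponent: 1.7 × (-2.29 − (-2.14)) = -0.2550
1/(1 + e^{0.2550}) = 0.4366
P = 0.4366
P(incorrect) = 1 − 0.4366 = 0.5634

0.563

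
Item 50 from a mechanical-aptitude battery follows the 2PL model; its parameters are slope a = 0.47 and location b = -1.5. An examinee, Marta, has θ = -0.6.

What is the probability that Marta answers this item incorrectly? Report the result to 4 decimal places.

0.3958

P(θ) = 1 / (1 + exp(−a(θ − b)))
Exponent: 0.47 × (-0.6 − (-1.5)) = 0.4230
1/(1 + e^{-0.4230}) = 0.6042
P(incorrect) = 1 − 0.6042 = 0.3958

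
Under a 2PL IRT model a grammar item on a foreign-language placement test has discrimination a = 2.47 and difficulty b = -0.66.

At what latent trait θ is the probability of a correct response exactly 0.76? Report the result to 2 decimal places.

P(θ) = 1 / (1 + exp(−a(θ − b)))
logit = ln(0.7600/0.2400) = 1.1527
θ = b + logit/(a) = -0.66 + 1.1527/2.4700 = -0.1933

-0.19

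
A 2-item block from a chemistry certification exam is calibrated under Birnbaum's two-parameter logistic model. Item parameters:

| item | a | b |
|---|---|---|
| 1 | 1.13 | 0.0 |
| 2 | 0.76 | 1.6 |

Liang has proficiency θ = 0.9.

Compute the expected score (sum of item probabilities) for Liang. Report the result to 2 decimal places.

1.10

P(θ) = 1 / (1 + exp(−a(θ − b)))
P_1 = 1/(1+e^{-1.0170}) = 0.7344
P_2 = 1/(1+e^{0.5320}) = 0.3701
E[score] = 0.7344 + 0.3701 = 1.1044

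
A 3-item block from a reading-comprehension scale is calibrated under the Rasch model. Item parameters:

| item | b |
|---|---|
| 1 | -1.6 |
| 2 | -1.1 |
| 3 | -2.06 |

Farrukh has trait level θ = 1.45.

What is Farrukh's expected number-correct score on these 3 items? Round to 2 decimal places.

2.85

P(θ) = 1 / (1 + exp(−(θ − b)))
P_1 = 1/(1+e^{-3.0500}) = 0.9548
P_2 = 1/(1+e^{-2.5500}) = 0.9276
P_3 = 1/(1+e^{-3.5100}) = 0.9710
E[score] = 0.9548 + 0.9276 + 0.9710 = 2.8533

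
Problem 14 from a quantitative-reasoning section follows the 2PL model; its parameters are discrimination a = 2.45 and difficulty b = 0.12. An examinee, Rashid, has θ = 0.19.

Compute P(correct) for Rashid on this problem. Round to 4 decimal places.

0.5428

P(θ) = 1 / (1 + exp(−a(θ − b)))
Exponent: 2.45 × (0.19 − 0.12) = 0.1715
1/(1 + e^{-0.1715}) = 0.5428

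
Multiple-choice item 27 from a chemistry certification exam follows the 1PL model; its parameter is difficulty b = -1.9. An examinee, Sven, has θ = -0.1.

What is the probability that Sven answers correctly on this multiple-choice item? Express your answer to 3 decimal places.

P(θ) = 1 / (1 + exp(−(θ − b)))
Exponent: (-0.1 − (-1.9)) = 1.8000
1/(1 + e^{-1.8000}) = 0.8581
P = 0.8581

0.858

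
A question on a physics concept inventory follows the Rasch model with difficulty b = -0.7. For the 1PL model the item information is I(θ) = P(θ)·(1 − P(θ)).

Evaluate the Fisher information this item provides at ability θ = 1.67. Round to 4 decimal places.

0.0782

P = 1/(1+e^{-2.3700}) = 0.9145
P(1−P) = 0.9145 × 0.0855 = 0.0782
I = P(1−P) = 0.07818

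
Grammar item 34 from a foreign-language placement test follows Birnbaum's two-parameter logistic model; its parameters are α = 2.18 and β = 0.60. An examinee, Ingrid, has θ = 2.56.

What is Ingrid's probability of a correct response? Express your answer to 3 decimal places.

0.986

P(θ) = 1 / (1 + exp(−α(θ − β)))
Exponent: 2.18 × (2.56 − 0.60) = 4.2728
1/(1 + e^{-4.2728}) = 0.9862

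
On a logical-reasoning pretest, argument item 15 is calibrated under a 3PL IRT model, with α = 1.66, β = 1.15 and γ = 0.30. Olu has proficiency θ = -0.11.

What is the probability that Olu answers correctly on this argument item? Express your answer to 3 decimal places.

P(θ) = γ + (1 − γ) · 1 / (1 + exp(−α(θ − β)))
Exponent: 1.66 × (-0.11 − 1.15) = -2.0916
1/(1 + e^{2.0916}) = 0.1099
P = 0.30 + 0.70 × 0.1099 = 0.3769

0.377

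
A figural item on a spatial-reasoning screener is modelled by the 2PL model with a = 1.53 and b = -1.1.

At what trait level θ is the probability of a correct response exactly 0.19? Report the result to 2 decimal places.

-2.05

P(θ) = 1 / (1 + exp(−a(θ − b)))
logit = ln(0.1900/0.8100) = -1.4500
θ = b + logit/(a) = -1.1 + (-1.4500)/1.5300 = -2.0477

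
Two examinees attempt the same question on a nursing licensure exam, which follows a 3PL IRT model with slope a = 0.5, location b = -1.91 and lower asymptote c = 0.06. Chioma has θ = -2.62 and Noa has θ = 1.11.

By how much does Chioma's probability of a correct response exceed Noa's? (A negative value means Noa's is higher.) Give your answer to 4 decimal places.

P(θ) = c + (1 − c) · 1 / (1 + exp(−a(θ − b)))
P(Chioma) = 0.4474  [exponent -0.3550]
P(Noa) = 0.8299  [exponent 1.5100]
Difference = 0.4474 − 0.8299 = -0.3825

-0.3825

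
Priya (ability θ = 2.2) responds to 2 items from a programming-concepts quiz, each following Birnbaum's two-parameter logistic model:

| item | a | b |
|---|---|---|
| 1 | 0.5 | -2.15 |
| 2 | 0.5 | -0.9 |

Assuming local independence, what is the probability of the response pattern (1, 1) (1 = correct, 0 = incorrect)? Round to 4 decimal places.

P(θ) = 1 / (1 + exp(−a(θ − b)))
P_1 = 1/(1+e^{-2.1750}) = 0.8980
P_2 = 1/(1+e^{-1.5500}) = 0.8249
L = P_1 × P_2 = 0.8980 × 0.8249 = 0.74076

0.7408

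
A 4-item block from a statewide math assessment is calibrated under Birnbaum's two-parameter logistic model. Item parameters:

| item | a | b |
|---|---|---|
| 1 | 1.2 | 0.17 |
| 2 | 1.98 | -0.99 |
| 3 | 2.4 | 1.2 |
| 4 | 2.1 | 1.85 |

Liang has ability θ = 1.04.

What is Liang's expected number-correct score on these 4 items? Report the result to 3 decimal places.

2.281

P(θ) = 1 / (1 + exp(−a(θ − b)))
P_1 = 1/(1+e^{-1.0440}) = 0.7396
P_2 = 1/(1+e^{-4.0194}) = 0.9824
P_3 = 1/(1+e^{0.3840}) = 0.4052
P_4 = 1/(1+e^{1.7010}) = 0.1543
E[score] = 0.7396 + 0.9824 + 0.4052 + 0.1543 = 2.2815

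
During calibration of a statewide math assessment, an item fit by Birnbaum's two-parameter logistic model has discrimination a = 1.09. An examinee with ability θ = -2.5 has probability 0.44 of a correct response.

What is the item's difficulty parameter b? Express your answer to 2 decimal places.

P(θ) = 1 / (1 + exp(−a(θ − b)))
logit(0.44) = ln(0.44/0.56) = -0.2412
b = θ − logit/(a) = -2.5 − (-0.2412)/1.0900 = -2.2788

-2.28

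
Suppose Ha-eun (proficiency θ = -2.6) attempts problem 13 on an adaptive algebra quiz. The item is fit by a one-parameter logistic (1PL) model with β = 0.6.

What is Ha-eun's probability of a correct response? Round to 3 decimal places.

P(θ) = 1 / (1 + exp(−(θ − β)))
Exponent: (-2.6 − 0.6) = -3.2000
1/(1 + e^{3.2000}) = 0.0392
P = 0.0392

0.039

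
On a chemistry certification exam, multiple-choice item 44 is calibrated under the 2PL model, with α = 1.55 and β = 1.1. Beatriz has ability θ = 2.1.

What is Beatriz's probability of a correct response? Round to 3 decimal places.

0.825

P(θ) = 1 / (1 + exp(−α(θ − β)))
Exponent: 1.55 × (2.1 − 1.1) = 1.5500
1/(1 + e^{-1.5500}) = 0.8249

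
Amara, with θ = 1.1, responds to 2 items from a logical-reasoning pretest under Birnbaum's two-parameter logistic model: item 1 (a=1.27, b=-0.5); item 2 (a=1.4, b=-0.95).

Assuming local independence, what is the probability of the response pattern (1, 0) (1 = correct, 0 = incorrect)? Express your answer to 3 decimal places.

P(θ) = 1 / (1 + exp(−a(θ − b)))
P_1 = 1/(1+e^{-2.0320}) = 0.8841
P_2 = 1/(1+e^{-2.8700}) = 0.9463
L = P_1 × (1−P_2) = 0.8841 × 0.0537 = 0.04744

0.047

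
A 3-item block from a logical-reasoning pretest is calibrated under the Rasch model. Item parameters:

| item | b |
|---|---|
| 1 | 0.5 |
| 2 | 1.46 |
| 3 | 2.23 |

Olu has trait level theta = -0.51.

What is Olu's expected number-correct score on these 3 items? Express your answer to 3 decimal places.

0.450

P(theta) = 1 / (1 + exp(−(theta − b)))
P_1 = 1/(1+e^{1.0100}) = 0.2670
P_2 = 1/(1+e^{1.9700}) = 0.1224
P_3 = 1/(1+e^{2.7400}) = 0.0607
E[score] = 0.2670 + 0.1224 + 0.0607 = 0.4500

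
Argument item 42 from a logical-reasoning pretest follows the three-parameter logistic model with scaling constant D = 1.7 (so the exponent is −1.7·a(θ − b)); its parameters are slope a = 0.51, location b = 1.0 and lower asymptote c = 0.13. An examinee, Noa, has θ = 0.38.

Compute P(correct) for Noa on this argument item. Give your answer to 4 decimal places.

P(θ) = c + (1 − c) · 1 / (1 + exp(−D·a(θ − b)))
Exponent: 1.7 × 0.51 × (0.38 − 1.0) = -0.5375
1/(1 + e^{0.5375}) = 0.3688
P = 0.13 + 0.87 × 0.3688 = 0.4508

0.4508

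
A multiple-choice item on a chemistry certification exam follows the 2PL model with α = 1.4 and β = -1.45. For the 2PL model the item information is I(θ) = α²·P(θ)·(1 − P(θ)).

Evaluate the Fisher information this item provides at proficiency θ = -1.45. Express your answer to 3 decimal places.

0.490

P = 1/(1+e^{0.0000}) = 0.5000
P(1−P) = 0.5000 × 0.5000 = 0.2500
I = α² × P(1−P) = 1.4² × 0.2500 = 0.49000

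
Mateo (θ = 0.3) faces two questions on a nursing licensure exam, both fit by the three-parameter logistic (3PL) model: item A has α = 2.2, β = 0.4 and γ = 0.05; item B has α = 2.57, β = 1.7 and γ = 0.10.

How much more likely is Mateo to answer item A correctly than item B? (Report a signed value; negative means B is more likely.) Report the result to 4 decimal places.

P(θ) = γ + (1 − γ) · 1 / (1 + exp(−α(θ − β)))
P_A = 0.4730
P_B = 0.1240
P_A − P_B = 0.3490

0.3490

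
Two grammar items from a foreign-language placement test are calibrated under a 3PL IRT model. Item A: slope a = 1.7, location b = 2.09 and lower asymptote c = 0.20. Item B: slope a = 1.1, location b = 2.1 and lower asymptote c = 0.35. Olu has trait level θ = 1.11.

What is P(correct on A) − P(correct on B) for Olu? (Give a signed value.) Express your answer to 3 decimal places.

P(θ) = c + (1 − c) · 1 / (1 + exp(−a(θ − b)))
P_A = 0.3272
P_B = 0.5137
P_A − P_B = -0.1865

-0.187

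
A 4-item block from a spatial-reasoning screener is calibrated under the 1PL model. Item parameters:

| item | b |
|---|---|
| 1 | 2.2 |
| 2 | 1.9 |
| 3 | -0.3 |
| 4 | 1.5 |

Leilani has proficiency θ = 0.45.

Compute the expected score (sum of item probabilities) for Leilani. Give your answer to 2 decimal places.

1.28

P(θ) = 1 / (1 + exp(−(θ − b)))
P_1 = 1/(1+e^{1.7500}) = 0.1480
P_2 = 1/(1+e^{1.4500}) = 0.1900
P_3 = 1/(1+e^{-0.7500}) = 0.6792
P_4 = 1/(1+e^{1.0500}) = 0.2592
E[score] = 0.1480 + 0.1900 + 0.6792 + 0.2592 = 1.2765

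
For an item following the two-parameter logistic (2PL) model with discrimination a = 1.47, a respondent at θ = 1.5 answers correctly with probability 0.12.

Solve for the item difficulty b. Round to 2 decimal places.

P(θ) = 1 / (1 + exp(−a(θ − b)))
logit(0.12) = ln(0.12/0.88) = -1.9924
b = θ − logit/(a) = 1.5 − (-1.9924)/1.4700 = 2.8554

2.86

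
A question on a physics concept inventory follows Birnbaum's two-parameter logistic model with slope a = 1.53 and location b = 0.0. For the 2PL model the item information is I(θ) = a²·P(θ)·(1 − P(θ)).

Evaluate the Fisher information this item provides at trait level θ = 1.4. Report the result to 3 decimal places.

P = 1/(1+e^{-2.1420}) = 0.8949
P(1−P) = 0.8949 × 0.1051 = 0.0940
I = a² × P(1−P) = 1.53² × 0.0940 = 0.22014

0.220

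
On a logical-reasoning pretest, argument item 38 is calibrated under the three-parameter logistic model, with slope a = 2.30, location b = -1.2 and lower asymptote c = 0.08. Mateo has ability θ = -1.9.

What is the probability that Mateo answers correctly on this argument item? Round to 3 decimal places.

0.233

P(θ) = c + (1 − c) · 1 / (1 + exp(−a(θ − b)))
Exponent: 2.30 × (-1.9 − (-1.2)) = -1.6100
1/(1 + e^{1.6100}) = 0.1666
P = 0.08 + 0.92 × 0.1666 = 0.2333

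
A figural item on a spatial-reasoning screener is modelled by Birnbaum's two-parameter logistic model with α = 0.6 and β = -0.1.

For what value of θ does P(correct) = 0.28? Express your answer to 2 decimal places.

-1.67

P(θ) = 1 / (1 + exp(−α(θ − β)))
logit = ln(0.2800/0.7200) = -0.9445
θ = β + logit/(α) = -0.1 + (-0.9445)/0.6000 = -1.6741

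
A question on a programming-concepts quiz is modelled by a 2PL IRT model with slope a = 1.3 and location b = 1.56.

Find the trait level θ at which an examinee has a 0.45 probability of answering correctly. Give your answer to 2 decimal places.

P(θ) = 1 / (1 + exp(−a(θ − b)))
logit = ln(0.4500/0.5500) = -0.2007
θ = b + logit/(a) = 1.56 + (-0.2007)/1.3000 = 1.4056

1.41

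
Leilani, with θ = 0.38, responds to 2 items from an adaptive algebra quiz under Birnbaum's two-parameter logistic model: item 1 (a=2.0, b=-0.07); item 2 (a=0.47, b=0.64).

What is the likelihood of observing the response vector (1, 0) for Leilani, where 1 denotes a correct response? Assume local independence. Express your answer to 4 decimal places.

P(θ) = 1 / (1 + exp(−a(θ − b)))
P_1 = 1/(1+e^{-0.9000}) = 0.7109
P_2 = 1/(1+e^{0.1222}) = 0.4695
L = P_1 × (1−P_2) = 0.7109 × 0.5305 = 0.37717

0.3772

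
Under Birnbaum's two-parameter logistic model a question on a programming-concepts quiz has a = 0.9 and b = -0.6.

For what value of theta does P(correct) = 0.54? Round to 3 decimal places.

-0.422

P(theta) = 1 / (1 + exp(−a(theta − b)))
logit = ln(0.5400/0.4600) = 0.1603
theta = b + logit/(a) = -0.6 + 0.1603/0.9000 = -0.4218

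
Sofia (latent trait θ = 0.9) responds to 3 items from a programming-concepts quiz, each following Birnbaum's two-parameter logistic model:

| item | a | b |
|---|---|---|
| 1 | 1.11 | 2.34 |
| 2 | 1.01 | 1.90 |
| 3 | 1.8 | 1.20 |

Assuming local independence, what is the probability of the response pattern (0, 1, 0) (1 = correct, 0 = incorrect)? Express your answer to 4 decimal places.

0.1403

P(θ) = 1 / (1 + exp(−a(θ − b)))
P_1 = 1/(1+e^{1.5984}) = 0.1682
P_2 = 1/(1+e^{1.0100}) = 0.2670
P_3 = 1/(1+e^{0.5400}) = 0.3682
L = (1−P_1) × P_2 × (1−P_3) = 0.8318 × 0.2670 × 0.6318 = 0.14031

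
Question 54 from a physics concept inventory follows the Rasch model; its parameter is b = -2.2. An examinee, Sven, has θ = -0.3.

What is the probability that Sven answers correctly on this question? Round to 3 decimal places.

P(θ) = 1 / (1 + exp(−(θ − b)))
Exponent: (-0.3 − (-2.2)) = 1.9000
1/(1 + e^{-1.9000}) = 0.8699
P = 0.8699

0.870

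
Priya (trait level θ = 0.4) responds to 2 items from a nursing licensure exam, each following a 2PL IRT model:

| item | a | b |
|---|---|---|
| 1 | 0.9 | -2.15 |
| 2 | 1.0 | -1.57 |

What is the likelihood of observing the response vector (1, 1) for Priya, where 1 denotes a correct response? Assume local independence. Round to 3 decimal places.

P(θ) = 1 / (1 + exp(−a(θ − b)))
P_1 = 1/(1+e^{-2.2950}) = 0.9085
P_2 = 1/(1+e^{-1.9700}) = 0.8776
L = P_1 × P_2 = 0.9085 × 0.8776 = 0.79728

0.797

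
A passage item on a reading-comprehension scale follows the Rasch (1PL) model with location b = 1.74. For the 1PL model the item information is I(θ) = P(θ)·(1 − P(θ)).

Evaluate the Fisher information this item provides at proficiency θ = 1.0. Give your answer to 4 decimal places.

0.2187

P = 1/(1+e^{0.7400}) = 0.3230
P(1−P) = 0.3230 × 0.6770 = 0.2187
I = P(1−P) = 0.21867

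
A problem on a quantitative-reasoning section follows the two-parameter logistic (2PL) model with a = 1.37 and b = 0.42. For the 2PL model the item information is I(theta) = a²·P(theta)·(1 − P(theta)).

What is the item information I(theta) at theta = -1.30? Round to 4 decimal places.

0.1484

P = 1/(1+e^{2.3564}) = 0.0866
P(1−P) = 0.0866 × 0.9134 = 0.0791
I = a² × P(1−P) = 1.37² × 0.0791 = 0.14840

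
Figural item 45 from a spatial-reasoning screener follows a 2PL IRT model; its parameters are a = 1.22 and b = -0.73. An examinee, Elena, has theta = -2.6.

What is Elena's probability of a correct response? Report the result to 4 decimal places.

0.0927

P(theta) = 1 / (1 + exp(−a(theta − b)))
Exponent: 1.22 × (-2.6 − (-0.73)) = -2.2814
1/(1 + e^{2.2814}) = 0.0927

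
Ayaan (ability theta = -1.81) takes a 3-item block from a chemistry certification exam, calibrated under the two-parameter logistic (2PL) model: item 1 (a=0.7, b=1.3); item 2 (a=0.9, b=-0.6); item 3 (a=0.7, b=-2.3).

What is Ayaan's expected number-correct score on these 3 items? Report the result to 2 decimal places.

0.94

P(theta) = 1 / (1 + exp(−a(theta − b)))
P_1 = 1/(1+e^{2.1770}) = 0.1018
P_2 = 1/(1+e^{1.0890}) = 0.2518
P_3 = 1/(1+e^{-0.3430}) = 0.5849
E[score] = 0.1018 + 0.2518 + 0.5849 = 0.9386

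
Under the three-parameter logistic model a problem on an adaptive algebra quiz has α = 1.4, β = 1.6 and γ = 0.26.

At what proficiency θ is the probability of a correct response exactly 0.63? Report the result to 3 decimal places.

P(θ) = γ + (1 − γ) · 1 / (1 + exp(−α(θ − β)))
Remove guessing floor: (0.63 − 0.26)/(1 − 0.26) = 0.5000
logit = ln(0.5000/0.5000) = 0.0000
θ = β + logit/(α) = 1.6 + 0.0000/1.4000 = 1.6000

1.600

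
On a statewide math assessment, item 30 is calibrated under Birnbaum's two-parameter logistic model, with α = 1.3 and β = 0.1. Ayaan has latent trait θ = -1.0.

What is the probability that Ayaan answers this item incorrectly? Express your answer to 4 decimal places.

P(θ) = 1 / (1 + exp(−α(θ − β)))
Exponent: 1.3 × (-1.0 − 0.1) = -1.4300
1/(1 + e^{1.4300}) = 0.1931
P(incorrect) = 1 − 0.1931 = 0.8069

0.8069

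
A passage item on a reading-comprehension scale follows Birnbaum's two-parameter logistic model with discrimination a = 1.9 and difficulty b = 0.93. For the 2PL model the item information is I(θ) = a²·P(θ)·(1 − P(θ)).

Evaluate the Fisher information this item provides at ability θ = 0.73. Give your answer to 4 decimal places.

0.8707

P = 1/(1+e^{0.3800}) = 0.4061
P(1−P) = 0.4061 × 0.5939 = 0.2412
I = a² × P(1−P) = 1.9² × 0.2412 = 0.87069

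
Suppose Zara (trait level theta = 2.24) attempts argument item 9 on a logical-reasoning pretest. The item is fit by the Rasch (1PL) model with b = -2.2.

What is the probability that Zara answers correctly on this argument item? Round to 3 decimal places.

P(theta) = 1 / (1 + exp(−(theta − b)))
Exponent: (2.24 − (-2.2)) = 4.4400
1/(1 + e^{-4.4400}) = 0.9883
P = 0.9883

0.988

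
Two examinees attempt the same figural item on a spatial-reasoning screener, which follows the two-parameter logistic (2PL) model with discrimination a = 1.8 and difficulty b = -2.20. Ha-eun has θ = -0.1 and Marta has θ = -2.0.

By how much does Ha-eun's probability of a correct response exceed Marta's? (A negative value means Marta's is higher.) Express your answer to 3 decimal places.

P(θ) = 1 / (1 + exp(−a(θ − b)))
P(Ha-eun) = 0.9777  [exponent 3.7800]
P(Marta) = 0.5890  [exponent 0.3600]
Difference = 0.9777 − 0.5890 = 0.3886

0.389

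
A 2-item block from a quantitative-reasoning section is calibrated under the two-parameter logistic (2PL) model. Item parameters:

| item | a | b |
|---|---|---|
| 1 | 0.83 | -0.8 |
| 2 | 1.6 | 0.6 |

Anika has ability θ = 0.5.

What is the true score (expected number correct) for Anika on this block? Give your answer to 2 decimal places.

1.21

P(θ) = 1 / (1 + exp(−a(θ − b)))
P_1 = 1/(1+e^{-1.0790}) = 0.7463
P_2 = 1/(1+e^{0.1600}) = 0.4601
E[score] = 0.7463 + 0.4601 = 1.2064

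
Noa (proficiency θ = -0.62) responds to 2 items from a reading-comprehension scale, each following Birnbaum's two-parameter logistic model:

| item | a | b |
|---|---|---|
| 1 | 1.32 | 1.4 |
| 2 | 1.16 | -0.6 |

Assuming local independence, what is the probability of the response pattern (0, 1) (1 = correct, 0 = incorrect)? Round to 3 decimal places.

0.462

P(θ) = 1 / (1 + exp(−a(θ − b)))
P_1 = 1/(1+e^{2.6664}) = 0.0650
P_2 = 1/(1+e^{0.0232}) = 0.4942
L = (1−P_1) × P_2 = 0.9350 × 0.4942 = 0.46208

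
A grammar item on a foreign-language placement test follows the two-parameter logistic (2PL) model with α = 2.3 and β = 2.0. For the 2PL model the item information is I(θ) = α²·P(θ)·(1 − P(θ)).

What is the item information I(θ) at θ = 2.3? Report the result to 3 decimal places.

P = 1/(1+e^{-0.6900}) = 0.6660
P(1−P) = 0.6660 × 0.3340 = 0.2225
I = α² × P(1−P) = 2.3² × 0.2225 = 1.17679

1.177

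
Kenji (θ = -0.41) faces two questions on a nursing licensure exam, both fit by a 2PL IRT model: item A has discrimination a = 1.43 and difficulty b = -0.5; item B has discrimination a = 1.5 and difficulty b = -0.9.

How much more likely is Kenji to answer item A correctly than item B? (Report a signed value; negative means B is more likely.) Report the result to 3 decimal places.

-0.144

P(θ) = 1 / (1 + exp(−a(θ − b)))
P_A = 0.5321
P_B = 0.6759
P_A − P_B = -0.1438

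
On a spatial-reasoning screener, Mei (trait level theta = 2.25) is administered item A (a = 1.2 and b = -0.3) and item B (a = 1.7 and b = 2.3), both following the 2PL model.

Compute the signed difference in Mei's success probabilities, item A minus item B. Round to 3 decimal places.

0.476

P(theta) = 1 / (1 + exp(−a(theta − b)))
P_A = 0.9552
P_B = 0.4788
P_A − P_B = 0.4764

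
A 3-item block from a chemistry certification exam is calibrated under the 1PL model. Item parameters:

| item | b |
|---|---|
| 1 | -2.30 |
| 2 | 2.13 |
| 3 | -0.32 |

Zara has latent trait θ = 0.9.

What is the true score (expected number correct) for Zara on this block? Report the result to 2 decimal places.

1.96

P(θ) = 1 / (1 + exp(−(θ − b)))
P_1 = 1/(1+e^{-3.2000}) = 0.9608
P_2 = 1/(1+e^{1.2300}) = 0.2262
P_3 = 1/(1+e^{-1.2200}) = 0.7721
E[score] = 0.9608 + 0.2262 + 0.7721 = 1.9591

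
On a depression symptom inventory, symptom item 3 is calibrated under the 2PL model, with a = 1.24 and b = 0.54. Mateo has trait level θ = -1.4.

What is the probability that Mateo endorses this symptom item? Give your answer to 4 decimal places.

P(θ) = 1 / (1 + exp(−a(θ − b)))
Exponent: 1.24 × (-1.4 − 0.54) = -2.4056
1/(1 + e^{2.4056}) = 0.0827

0.0827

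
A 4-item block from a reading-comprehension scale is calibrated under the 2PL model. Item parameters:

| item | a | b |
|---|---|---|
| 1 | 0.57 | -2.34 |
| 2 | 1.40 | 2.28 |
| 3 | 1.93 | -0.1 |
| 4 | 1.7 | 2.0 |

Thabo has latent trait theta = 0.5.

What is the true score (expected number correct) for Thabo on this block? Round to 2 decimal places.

1.74

P(theta) = 1 / (1 + exp(−a(theta − b)))
P_1 = 1/(1+e^{-1.6188}) = 0.8346
P_2 = 1/(1+e^{2.4920}) = 0.0764
P_3 = 1/(1+e^{-1.1580}) = 0.7610
P_4 = 1/(1+e^{2.5500}) = 0.0724
E[score] = 0.8346 + 0.0764 + 0.7610 + 0.0724 = 1.7444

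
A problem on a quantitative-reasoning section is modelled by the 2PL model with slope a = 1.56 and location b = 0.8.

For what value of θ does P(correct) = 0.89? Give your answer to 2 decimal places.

P(θ) = 1 / (1 + exp(−a(θ − b)))
logit = ln(0.8900/0.1100) = 2.0907
θ = b + logit/(a) = 0.8 + 2.0907/1.5600 = 2.1402

2.14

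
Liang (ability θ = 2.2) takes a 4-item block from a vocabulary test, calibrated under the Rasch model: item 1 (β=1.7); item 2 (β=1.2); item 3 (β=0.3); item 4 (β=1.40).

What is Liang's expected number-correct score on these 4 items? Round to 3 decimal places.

2.913

P(θ) = 1 / (1 + exp(−(θ − β)))
P_1 = 1/(1+e^{-0.5000}) = 0.6225
P_2 = 1/(1+e^{-1.0000}) = 0.7311
P_3 = 1/(1+e^{-1.9000}) = 0.8699
P_4 = 1/(1+e^{-0.8000}) = 0.6900
E[score] = 0.6225 + 0.7311 + 0.8699 + 0.6900 = 2.9134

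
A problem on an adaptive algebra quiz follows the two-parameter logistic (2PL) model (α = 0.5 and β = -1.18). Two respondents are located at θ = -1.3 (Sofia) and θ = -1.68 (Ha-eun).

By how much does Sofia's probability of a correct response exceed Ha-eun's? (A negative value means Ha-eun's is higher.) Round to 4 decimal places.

0.0472

P(θ) = 1 / (1 + exp(−α(θ − β)))
P(Sofia) = 0.4850  [exponent -0.0600]
P(Ha-eun) = 0.4378  [exponent -0.2500]
Difference = 0.4850 − 0.4378 = 0.0472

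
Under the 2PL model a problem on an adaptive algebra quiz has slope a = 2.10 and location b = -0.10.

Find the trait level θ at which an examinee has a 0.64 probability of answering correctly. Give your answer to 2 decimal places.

0.17

P(θ) = 1 / (1 + exp(−a(θ − b)))
logit = ln(0.6400/0.3600) = 0.5754
θ = b + logit/(a) = -0.10 + 0.5754/2.1000 = 0.1740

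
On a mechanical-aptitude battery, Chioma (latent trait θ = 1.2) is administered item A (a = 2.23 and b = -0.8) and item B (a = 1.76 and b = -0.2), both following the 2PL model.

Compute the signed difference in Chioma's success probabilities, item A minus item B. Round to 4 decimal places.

P(θ) = 1 / (1 + exp(−a(θ − b)))
P_A = 0.9886
P_B = 0.9216
P_A − P_B = 0.0670

0.0670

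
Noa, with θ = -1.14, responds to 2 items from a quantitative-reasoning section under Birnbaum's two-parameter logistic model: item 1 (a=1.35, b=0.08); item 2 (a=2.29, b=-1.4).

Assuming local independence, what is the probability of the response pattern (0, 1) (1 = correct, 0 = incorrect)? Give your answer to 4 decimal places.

0.5405

P(θ) = 1 / (1 + exp(−a(θ − b)))
P_1 = 1/(1+e^{1.6470}) = 0.1615
P_2 = 1/(1+e^{-0.5954}) = 0.6446
L = (1−P_1) × P_2 = 0.8385 × 0.6446 = 0.54049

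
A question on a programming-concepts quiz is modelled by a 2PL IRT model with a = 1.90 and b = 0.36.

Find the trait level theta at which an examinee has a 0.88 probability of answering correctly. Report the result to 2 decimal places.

P(theta) = 1 / (1 + exp(−a(theta − b)))
logit = ln(0.8800/0.1200) = 1.9924
theta = b + logit/(a) = 0.36 + 1.9924/1.9000 = 1.4086

1.41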